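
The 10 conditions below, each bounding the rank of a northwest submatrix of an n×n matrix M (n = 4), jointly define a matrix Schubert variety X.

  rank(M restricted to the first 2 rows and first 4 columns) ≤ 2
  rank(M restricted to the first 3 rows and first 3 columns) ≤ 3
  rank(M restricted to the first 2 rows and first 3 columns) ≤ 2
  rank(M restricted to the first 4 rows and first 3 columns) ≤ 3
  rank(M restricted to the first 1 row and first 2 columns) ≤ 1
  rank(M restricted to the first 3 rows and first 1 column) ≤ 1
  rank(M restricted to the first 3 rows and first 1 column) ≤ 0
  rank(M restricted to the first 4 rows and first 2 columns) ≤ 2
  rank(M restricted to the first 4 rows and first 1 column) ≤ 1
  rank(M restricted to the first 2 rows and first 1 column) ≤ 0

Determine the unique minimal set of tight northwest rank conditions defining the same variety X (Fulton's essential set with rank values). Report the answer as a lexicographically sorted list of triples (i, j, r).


Computing R[i][j] = min implied NW-rank bound (n=4, 10 conditions):

  row 1: 0 | 1 | 1 | 1
  row 2: 0 | 1 | 2 | 2
  row 3: 0 | 1 | 2 | 3
  row 4: 1 | 2 | 3 | 4

giving w = (2, 3, 4, 1) via Δ²R.

|D(w)|=3, |Ess(w)|=1:

[(3, 1, 0)]


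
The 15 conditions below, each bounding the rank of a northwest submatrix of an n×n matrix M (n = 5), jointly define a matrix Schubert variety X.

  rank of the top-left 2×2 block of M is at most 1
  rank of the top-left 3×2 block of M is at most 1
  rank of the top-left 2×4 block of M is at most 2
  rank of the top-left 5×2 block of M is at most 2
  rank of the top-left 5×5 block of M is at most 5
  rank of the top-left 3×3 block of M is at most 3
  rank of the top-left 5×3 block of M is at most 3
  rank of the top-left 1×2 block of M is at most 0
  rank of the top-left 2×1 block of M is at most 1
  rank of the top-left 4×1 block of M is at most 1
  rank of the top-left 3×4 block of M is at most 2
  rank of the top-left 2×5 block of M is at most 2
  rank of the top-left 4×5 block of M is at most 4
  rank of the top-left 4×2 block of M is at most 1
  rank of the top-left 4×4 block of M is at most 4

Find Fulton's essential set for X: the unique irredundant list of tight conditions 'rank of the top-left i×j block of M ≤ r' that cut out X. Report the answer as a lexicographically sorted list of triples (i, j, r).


Recovering R(i,j) via the rank-extension bound from the 15 conditions:

  row 1: 0 0 1 1 1
  row 2: 1 1 2 2 2
  row 3: 1 1 2 2 3
  row 4: 1 1 2 3 4
  row 5: 1 2 3 4 5

second differences of R give the permutation w = (3, 1, 5, 4, 2).

|D(w)|=5, |Ess(w)|=3:

[(1, 2, 0), (3, 4, 2), (4, 2, 1)]


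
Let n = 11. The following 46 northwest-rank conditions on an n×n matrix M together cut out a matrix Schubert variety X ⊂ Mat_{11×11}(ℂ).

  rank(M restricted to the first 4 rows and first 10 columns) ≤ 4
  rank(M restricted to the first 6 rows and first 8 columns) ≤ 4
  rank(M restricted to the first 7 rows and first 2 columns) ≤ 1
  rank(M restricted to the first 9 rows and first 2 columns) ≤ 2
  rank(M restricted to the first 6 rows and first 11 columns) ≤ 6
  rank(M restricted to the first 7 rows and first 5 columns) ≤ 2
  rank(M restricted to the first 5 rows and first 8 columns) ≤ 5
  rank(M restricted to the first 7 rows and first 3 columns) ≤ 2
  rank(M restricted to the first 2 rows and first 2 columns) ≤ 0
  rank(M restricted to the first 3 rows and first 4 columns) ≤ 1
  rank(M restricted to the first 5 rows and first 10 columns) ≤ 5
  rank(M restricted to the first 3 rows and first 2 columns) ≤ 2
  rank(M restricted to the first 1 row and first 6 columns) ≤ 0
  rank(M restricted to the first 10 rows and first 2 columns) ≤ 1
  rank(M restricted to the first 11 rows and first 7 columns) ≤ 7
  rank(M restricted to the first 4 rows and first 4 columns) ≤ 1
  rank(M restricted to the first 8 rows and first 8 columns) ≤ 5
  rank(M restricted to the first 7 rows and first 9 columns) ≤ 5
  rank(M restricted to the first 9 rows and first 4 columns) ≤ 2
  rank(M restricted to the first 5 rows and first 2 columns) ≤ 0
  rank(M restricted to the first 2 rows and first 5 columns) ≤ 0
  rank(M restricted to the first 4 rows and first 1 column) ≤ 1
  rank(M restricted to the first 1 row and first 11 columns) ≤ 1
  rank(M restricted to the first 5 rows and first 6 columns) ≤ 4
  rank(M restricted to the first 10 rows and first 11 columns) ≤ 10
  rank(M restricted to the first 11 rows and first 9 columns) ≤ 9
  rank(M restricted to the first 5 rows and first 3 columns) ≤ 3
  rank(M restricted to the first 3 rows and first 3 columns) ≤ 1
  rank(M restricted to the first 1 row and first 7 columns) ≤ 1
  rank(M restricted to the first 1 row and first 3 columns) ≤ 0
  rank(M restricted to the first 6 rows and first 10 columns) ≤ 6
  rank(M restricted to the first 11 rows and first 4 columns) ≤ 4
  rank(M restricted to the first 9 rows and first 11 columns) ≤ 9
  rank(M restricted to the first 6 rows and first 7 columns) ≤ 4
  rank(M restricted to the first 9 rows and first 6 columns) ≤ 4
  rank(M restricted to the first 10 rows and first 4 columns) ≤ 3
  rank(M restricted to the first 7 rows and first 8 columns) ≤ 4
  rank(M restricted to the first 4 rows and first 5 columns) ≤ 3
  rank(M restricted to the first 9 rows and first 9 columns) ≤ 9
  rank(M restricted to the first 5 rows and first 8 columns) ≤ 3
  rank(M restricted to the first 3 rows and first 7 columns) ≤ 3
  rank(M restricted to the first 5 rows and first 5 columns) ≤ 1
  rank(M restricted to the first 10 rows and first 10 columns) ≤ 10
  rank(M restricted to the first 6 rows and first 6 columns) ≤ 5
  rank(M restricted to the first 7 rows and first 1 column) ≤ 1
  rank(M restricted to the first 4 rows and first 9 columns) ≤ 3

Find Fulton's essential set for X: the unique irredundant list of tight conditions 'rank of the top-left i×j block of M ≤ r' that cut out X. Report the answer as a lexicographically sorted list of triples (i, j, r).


Computing R[i][j] = min implied NW-rank bound (n=11, 46 conditions):

  0  0  0  0  0  0  1  1  1  1  1
  0  0  0  0  0  1  2  2  2  2  2
  0  0  1  1  1  2  3  3  3  3  3
  0  0  1  1  1  2  3  3  3  4  4
  0  0  1  1  1  2  3  3  4  5  5
  1  1  2  2  2  3  4  4  5  6  6
  1  1  2  2  2  3  4  4  5  6  7
  1  1  2  2  3  4  5  5  6  7  8
  1  1  2  2  3  4  5  6  7  8  9
  1  1  2  3  4  5  6  7  8  9  10
  1  2  3  4  5  6  7  8  9  10  11

second differences of R give the permutation w = (7, 6, 3, 10, 9, 1, 11, 5, 8, 4, 2).

D(w) has 33 cells with 10 SE-corners; essential set:

[(1, 6, 0), (2, 5, 0), (4, 9, 3), (5, 2, 0), (5, 5, 1), (5, 8, 3), (7, 5, 2), (7, 8, 4), (9, 4, 2), (10, 2, 1)]


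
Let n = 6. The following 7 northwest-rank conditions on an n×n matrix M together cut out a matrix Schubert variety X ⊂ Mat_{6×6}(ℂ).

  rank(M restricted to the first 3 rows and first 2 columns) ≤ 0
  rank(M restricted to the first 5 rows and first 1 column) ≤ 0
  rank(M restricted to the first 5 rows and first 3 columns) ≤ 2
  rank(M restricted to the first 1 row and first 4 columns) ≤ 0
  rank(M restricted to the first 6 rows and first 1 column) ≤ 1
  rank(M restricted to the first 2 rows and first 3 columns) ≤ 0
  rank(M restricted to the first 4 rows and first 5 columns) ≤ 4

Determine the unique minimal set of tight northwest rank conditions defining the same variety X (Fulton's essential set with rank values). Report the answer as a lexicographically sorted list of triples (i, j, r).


Reconstructing r_w from the 7 given conditions:

  row 1: 0, 0, 0, 0, 1, 1
  row 2: 0, 0, 0, 1, 2, 2
  row 3: 0, 0, 1, 2, 3, 3
  row 4: 0, 1, 2, 3, 4, 4
  row 5: 0, 1, 2, 3, 4, 5
  row 6: 1, 2, 3, 4, 5, 6

so w = (5, 4, 3, 2, 6, 1).

Rothe diagram D(w) (11 cells), 4 SE-corners (essential conditions):

[(1, 4, 0), (2, 3, 0), (3, 2, 0), (5, 1, 0)]


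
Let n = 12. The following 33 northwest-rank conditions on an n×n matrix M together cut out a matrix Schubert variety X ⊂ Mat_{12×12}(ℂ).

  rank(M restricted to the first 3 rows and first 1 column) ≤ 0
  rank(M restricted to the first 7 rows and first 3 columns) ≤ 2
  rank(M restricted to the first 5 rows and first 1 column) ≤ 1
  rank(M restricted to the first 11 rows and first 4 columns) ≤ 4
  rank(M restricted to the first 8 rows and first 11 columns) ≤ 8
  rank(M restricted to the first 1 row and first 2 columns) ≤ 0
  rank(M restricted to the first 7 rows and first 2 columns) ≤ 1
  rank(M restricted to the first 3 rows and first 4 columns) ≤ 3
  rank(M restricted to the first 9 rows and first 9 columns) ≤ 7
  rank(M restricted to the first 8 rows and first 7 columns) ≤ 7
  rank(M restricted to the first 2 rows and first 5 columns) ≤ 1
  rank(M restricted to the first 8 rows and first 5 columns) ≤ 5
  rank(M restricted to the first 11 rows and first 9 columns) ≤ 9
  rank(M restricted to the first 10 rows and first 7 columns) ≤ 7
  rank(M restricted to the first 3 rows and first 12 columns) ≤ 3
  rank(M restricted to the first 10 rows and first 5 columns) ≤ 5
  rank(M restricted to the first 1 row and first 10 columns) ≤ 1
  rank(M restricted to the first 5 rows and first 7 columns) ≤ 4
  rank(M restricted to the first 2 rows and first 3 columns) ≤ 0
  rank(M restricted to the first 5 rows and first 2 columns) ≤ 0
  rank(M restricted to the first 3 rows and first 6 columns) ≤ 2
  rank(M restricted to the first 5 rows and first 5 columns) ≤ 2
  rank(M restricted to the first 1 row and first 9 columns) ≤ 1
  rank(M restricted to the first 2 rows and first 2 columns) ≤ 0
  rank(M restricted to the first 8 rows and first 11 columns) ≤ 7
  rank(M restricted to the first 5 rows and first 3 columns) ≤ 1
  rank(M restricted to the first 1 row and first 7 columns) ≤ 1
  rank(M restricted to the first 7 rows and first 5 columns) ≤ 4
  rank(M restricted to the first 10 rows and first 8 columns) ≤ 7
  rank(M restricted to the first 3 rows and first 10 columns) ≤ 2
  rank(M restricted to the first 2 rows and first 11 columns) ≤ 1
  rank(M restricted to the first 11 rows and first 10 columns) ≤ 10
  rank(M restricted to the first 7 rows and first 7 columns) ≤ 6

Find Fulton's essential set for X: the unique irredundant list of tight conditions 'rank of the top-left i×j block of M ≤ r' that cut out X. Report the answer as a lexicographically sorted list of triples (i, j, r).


Rank table r_w(12×12) implied by the 33 constraints:

  R[1]: 0  0  0  1  1  1  1  1  1  1  1  1
  R[2]: 0  0  0  1  1  1  1  1  1  1  1  2
  R[3]: 0  0  1  2  2  2  2  2  2  2  2  3
  R[4]: 0  0  1  2  2  3  3  3  3  3  3  4
  R[5]: 0  0  1  2  2  3  4  4  4  4  4  5
  R[6]: 1  1  2  3  3  4  5  5  5  5  5  6
  R[7]: 1  1  2  3  4  5  6  6  6  6  6  7
  R[8]: 1  2  3  4  5  6  7  7  7  7  7  8
  R[9]: 1  2  3  4  5  6  7  7  7  8  8  9
  R[10]: 1  2  3  4  5  6  7  7  8  9  9  10
  R[11]: 1  2  3  4  5  6  7  8  9  10  10  11
  R[12]: 1  2  3  4  5  6  7  8  9  10  11  12

so w = (4, 12, 3, 6, 7, 1, 5, 2, 10, 9, 8, 11).

|D(w)|=25, |Ess(w)|=7:

[(2, 3, 0), (2, 11, 1), (5, 2, 0), (5, 5, 2), (7, 2, 1), (9, 9, 7), (10, 8, 7)]


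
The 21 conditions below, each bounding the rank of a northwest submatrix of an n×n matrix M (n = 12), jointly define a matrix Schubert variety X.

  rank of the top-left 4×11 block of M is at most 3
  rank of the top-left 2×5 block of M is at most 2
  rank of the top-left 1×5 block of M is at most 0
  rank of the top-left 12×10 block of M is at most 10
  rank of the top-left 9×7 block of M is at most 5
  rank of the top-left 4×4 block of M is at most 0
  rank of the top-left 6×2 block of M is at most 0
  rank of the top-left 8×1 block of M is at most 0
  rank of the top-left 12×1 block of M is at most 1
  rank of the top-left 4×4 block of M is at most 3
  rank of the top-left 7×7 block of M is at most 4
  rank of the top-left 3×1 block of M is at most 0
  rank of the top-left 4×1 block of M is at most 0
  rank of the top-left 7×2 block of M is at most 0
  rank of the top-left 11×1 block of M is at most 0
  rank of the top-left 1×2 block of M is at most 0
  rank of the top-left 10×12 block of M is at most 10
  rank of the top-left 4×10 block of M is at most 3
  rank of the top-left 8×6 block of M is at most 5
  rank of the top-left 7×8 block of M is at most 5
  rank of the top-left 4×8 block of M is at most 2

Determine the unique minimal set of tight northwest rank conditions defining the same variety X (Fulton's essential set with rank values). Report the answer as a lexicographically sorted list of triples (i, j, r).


Reconstructing r_w from the 21 given conditions:

  row 1: 0, 0, 0, 0, 0, 1, 1, 1, 1, 1, 1, 1
  row 2: 0, 0, 0, 0, 1, 2, 2, 2, 2, 2, 2, 2
  row 3: 0, 0, 0, 0, 1, 2, 2, 2, 3, 3, 3, 3
  row 4: 0, 0, 0, 0, 1, 2, 2, 2, 3, 3, 3, 4
  row 5: 0, 0, 1, 1, 2, 3, 3, 3, 4, 4, 4, 5
  row 6: 0, 0, 1, 2, 3, 4, 4, 4, 5, 5, 5, 6
  row 7: 0, 0, 1, 2, 3, 4, 4, 5, 6, 6, 6, 7
  row 8: 0, 1, 2, 3, 4, 5, 5, 6, 7, 7, 7, 8
  row 9: 0, 1, 2, 3, 4, 5, 5, 6, 7, 8, 8, 9
  row 10: 0, 1, 2, 3, 4, 5, 6, 7, 8, 9, 9, 10
  row 11: 0, 1, 2, 3, 4, 5, 6, 7, 8, 9, 10, 11
  row 12: 1, 2, 3, 4, 5, 6, 7, 8, 9, 10, 11, 12

the unique w with this rank table is (6, 5, 9, 12, 3, 4, 8, 2, 10, 7, 11, 1).

D(w) has 35 cells with 8 SE-corners; essential set:

[(1, 5, 0), (4, 4, 0), (4, 8, 2), (4, 11, 3), (7, 2, 0), (7, 7, 4), (9, 7, 5), (11, 1, 0)]


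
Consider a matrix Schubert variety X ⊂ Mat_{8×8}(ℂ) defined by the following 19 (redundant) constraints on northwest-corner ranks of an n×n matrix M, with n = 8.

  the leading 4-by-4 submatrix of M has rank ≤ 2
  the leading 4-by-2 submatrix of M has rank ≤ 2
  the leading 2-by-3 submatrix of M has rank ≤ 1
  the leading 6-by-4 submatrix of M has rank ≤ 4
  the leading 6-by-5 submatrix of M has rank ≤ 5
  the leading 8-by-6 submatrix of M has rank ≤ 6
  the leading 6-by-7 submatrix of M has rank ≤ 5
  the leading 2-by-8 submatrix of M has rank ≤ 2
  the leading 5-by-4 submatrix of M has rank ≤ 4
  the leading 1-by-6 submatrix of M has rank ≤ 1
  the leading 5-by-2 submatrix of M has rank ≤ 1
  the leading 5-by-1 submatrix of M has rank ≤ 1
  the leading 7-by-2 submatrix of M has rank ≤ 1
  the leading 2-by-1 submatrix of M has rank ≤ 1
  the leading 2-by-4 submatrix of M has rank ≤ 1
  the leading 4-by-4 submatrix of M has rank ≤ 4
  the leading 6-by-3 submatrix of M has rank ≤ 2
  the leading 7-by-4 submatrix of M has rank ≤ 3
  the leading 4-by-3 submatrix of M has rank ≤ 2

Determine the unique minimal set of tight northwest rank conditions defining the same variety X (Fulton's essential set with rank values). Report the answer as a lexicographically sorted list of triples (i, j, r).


Propagating the 19 rank bounds to every northwest block:

  R[1]: 1  1  1  1  1  1  1  1
  R[2]: 1  1  1  1  2  2  2  2
  R[3]: 1  1  2  2  3  3  3  3
  R[4]: 1  1  2  2  3  4  4  4
  R[5]: 1  1  2  3  4  5  5  5
  R[6]: 1  1  2  3  4  5  5  6
  R[7]: 1  1  2  3  4  5  6  7
  R[8]: 1  2  3  4  5  6  7  8

hence w(1..8) = (1, 5, 3, 6, 4, 8, 7, 2).

|D(w)|=10, |Ess(w)|=4:

[(2, 4, 1), (4, 4, 2), (6, 7, 5), (7, 2, 1)]


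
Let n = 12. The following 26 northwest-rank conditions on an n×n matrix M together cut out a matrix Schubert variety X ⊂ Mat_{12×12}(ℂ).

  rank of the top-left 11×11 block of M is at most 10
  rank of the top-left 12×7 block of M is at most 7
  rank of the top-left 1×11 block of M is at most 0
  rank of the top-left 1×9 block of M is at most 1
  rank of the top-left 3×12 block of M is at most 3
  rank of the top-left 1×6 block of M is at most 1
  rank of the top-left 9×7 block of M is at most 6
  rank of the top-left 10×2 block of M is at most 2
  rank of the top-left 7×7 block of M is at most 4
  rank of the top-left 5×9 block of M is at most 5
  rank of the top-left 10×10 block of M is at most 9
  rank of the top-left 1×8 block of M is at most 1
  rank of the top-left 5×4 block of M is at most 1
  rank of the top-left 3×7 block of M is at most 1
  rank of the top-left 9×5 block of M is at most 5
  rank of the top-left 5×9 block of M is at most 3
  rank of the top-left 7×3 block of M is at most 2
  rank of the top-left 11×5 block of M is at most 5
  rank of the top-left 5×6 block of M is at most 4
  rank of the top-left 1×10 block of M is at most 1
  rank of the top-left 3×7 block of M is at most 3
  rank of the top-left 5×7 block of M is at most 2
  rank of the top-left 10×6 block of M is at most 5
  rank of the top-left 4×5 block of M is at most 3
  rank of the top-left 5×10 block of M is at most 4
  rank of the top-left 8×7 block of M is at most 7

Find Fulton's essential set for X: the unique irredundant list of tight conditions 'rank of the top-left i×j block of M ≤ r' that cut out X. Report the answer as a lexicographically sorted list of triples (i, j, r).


Propagating the 26 rank bounds to every northwest block:

  row 1: 0, 0, 0, 0, 0, 0, 0, 0, 0, 0, 0, 1
  row 2: 1, 1, 1, 1, 1, 1, 1, 1, 1, 1, 1, 2
  row 3: 1, 1, 1, 1, 1, 1, 1, 2, 2, 2, 2, 3
  row 4: 1, 1, 1, 1, 2, 2, 2, 3, 3, 3, 3, 4
  row 5: 1, 1, 1, 1, 2, 2, 2, 3, 3, 4, 4, 5
  row 6: 1, 2, 2, 2, 3, 3, 3, 4, 4, 5, 5, 6
  row 7: 1, 2, 2, 3, 4, 4, 4, 5, 5, 6, 6, 7
  row 8: 1, 2, 3, 4, 5, 5, 5, 6, 6, 7, 7, 8
  row 9: 1, 2, 3, 4, 5, 5, 6, 7, 7, 8, 8, 9
  row 10: 1, 2, 3, 4, 5, 5, 6, 7, 8, 9, 9, 10
  row 11: 1, 2, 3, 4, 5, 6, 7, 8, 9, 10, 10, 11
  row 12: 1, 2, 3, 4, 5, 6, 7, 8, 9, 10, 11, 12

reading off 1-entries of Δ²R: w = (12, 1, 8, 5, 10, 2, 4, 3, 7, 9, 6, 11).

Fulton essential set (7 of the 29 Rothe cells):

[(1, 11, 0), (3, 7, 1), (5, 4, 1), (5, 7, 2), (5, 9, 3), (7, 3, 2), (10, 6, 5)]


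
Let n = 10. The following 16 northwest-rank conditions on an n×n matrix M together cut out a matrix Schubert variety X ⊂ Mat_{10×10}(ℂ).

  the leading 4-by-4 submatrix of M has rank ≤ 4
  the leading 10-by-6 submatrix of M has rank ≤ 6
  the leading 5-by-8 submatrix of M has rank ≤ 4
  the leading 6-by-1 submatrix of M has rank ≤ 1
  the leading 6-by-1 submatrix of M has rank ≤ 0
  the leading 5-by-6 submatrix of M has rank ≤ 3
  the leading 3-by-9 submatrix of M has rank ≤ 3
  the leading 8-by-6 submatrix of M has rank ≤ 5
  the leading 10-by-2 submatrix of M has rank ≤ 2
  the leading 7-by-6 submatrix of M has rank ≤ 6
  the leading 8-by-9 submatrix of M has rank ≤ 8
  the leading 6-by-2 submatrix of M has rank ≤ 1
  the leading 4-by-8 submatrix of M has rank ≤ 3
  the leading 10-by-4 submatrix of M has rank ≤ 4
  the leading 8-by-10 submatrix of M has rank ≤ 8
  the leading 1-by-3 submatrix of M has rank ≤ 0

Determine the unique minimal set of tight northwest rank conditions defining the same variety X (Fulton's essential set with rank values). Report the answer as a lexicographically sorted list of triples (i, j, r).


Computing R[i][j] = min implied NW-rank bound (n=10, 16 conditions):

  0, 0, 0, 1, 1, 1, 1, 1, 1, 1
  0, 1, 1, 2, 2, 2, 2, 2, 2, 2
  0, 1, 2, 3, 3, 3, 3, 3, 3, 3
  0, 1, 2, 3, 3, 3, 3, 3, 4, 4
  0, 1, 2, 3, 3, 3, 4, 4, 5, 5
  0, 1, 2, 3, 4, 4, 5, 5, 6, 6
  1, 2, 3, 4, 5, 5, 6, 6, 7, 7
  1, 2, 3, 4, 5, 5, 6, 7, 8, 8
  1, 2, 3, 4, 5, 6, 7, 8, 9, 9
  1, 2, 3, 4, 5, 6, 7, 8, 9, 10

the unique w with this rank table is (4, 2, 3, 9, 7, 5, 1, 8, 6, 10).

D(w) has 15 cells with 5 SE-corners; essential set:

[(1, 3, 0), (4, 8, 3), (5, 6, 3), (6, 1, 0), (8, 6, 5)]


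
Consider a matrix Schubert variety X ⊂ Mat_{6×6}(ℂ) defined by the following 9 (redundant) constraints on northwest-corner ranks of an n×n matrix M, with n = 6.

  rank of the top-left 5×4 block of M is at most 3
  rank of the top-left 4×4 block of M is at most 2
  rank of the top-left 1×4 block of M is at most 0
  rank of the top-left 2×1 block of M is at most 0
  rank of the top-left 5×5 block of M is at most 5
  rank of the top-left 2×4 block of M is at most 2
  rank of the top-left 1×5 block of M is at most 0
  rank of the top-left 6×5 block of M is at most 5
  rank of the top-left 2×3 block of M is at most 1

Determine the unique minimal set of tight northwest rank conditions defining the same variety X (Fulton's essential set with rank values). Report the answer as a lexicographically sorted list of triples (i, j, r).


Computing R[i][j] = min implied NW-rank bound (n=6, 9 conditions):

  row 1: 0 | 0 | 0 | 0 | 0 | 1
  row 2: 0 | 1 | 1 | 1 | 1 | 2
  row 3: 1 | 2 | 2 | 2 | 2 | 3
  row 4: 1 | 2 | 2 | 2 | 3 | 4
  row 5: 1 | 2 | 3 | 3 | 4 | 5
  row 6: 1 | 2 | 3 | 4 | 5 | 6

so w = (6, 2, 1, 5, 3, 4).

D(w) has 8 cells with 3 SE-corners; essential set:

[(1, 5, 0), (2, 1, 0), (4, 4, 2)]


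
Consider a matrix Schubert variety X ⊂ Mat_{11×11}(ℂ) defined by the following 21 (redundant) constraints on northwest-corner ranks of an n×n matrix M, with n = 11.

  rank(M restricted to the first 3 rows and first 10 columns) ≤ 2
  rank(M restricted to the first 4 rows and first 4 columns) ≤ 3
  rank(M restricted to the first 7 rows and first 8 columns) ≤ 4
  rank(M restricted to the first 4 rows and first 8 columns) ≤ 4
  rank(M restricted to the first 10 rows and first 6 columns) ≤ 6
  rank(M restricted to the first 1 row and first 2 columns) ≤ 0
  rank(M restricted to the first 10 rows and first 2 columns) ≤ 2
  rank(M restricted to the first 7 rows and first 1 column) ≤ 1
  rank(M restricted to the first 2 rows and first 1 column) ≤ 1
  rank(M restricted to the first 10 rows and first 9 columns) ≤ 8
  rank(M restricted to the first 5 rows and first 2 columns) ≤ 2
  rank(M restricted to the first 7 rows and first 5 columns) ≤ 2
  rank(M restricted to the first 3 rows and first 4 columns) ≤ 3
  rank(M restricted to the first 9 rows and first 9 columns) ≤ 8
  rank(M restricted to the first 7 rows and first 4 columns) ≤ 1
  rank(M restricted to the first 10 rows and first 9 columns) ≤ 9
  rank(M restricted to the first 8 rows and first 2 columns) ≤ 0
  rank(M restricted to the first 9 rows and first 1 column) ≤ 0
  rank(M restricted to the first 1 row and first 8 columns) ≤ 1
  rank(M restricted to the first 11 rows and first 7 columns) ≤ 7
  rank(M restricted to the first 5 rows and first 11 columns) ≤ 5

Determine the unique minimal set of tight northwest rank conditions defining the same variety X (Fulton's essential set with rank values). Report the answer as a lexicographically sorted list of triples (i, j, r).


Reconstructing r_w from the 21 given conditions:

  row 1: 0 | 0 | 1 | 1 | 1 | 1 | 1 | 1 | 1 | 1 | 1
  row 2: 0 | 0 | 1 | 1 | 2 | 2 | 2 | 2 | 2 | 2 | 2
  row 3: 0 | 0 | 1 | 1 | 2 | 2 | 2 | 2 | 2 | 2 | 3
  row 4: 0 | 0 | 1 | 1 | 2 | 3 | 3 | 3 | 3 | 3 | 4
  row 5: 0 | 0 | 1 | 1 | 2 | 3 | 4 | 4 | 4 | 4 | 5
  row 6: 0 | 0 | 1 | 1 | 2 | 3 | 4 | 4 | 5 | 5 | 6
  row 7: 0 | 0 | 1 | 1 | 2 | 3 | 4 | 4 | 5 | 6 | 7
  row 8: 0 | 0 | 1 | 2 | 3 | 4 | 5 | 5 | 6 | 7 | 8
  row 9: 0 | 1 | 2 | 3 | 4 | 5 | 6 | 6 | 7 | 8 | 9
  row 10: 1 | 2 | 3 | 4 | 5 | 6 | 7 | 7 | 8 | 9 | 10
  row 11: 1 | 2 | 3 | 4 | 5 | 6 | 7 | 8 | 9 | 10 | 11

second differences of R give the permutation w = (3, 5, 11, 6, 7, 9, 10, 4, 2, 1, 8).

D(w) has 30 cells with 5 SE-corners; essential set:

[(3, 10, 2), (7, 4, 1), (7, 8, 4), (8, 2, 0), (9, 1, 0)]


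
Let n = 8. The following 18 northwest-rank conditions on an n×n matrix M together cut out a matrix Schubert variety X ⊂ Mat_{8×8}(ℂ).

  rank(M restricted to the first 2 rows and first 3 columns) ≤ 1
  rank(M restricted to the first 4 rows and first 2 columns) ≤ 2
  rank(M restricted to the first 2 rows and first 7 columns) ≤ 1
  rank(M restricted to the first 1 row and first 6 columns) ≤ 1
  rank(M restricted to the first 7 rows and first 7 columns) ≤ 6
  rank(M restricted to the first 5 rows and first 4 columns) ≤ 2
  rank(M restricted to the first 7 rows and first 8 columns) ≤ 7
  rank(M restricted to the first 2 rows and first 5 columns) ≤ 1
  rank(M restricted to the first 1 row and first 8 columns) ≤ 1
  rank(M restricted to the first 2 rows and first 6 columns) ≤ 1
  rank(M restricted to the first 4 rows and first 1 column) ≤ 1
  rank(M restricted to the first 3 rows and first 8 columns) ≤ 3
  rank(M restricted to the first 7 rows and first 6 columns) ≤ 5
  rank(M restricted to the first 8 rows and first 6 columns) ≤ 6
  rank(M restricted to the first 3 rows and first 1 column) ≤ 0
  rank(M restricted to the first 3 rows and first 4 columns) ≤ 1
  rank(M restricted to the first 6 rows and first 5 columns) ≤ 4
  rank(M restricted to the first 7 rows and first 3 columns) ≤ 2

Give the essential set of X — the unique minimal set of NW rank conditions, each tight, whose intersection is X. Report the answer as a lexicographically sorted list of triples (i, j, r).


Propagating the 18 rank bounds to every northwest block:

  R[1]: 0  1  1  1  1  1  1  1
  R[2]: 0  1  1  1  1  1  1  2
  R[3]: 0  1  1  1  2  2  2  3
  R[4]: 1  2  2  2  3  3  3  4
  R[5]: 1  2  2  2  3  4  4  5
  R[6]: 1  2  2  3  4  5  5  6
  R[7]: 1  2  2  3  4  5  6  7
  R[8]: 1  2  3  4  5  6  7  8

the unique w with this rank table is (2, 8, 5, 1, 6, 4, 7, 3).

Rothe diagram D(w) (14 cells), 5 SE-corners (essential conditions):

[(2, 7, 1), (3, 1, 0), (3, 4, 1), (5, 4, 2), (7, 3, 2)]


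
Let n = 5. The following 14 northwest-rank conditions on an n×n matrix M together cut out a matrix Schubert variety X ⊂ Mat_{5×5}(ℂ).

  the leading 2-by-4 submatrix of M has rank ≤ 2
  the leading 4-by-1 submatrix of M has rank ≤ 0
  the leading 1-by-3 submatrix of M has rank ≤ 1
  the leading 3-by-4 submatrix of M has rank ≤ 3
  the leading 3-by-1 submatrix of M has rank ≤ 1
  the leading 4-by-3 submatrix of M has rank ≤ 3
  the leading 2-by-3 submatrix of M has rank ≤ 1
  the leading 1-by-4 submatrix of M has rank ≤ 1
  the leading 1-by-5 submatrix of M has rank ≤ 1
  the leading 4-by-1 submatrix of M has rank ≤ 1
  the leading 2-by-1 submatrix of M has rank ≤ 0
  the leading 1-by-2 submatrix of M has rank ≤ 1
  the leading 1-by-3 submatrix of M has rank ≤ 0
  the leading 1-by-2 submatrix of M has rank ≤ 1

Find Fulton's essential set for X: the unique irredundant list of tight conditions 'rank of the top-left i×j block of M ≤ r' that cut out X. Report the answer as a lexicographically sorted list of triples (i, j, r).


Recovering R(i,j) via the rank-extension bound from the 14 conditions:

  i=1: 0 | 0 | 0 | 1 | 1
  i=2: 0 | 1 | 1 | 2 | 2
  i=3: 0 | 1 | 2 | 3 | 3
  i=4: 0 | 1 | 2 | 3 | 4
  i=5: 1 | 2 | 3 | 4 | 5

giving w = (4, 2, 3, 5, 1) via Δ²R.

ℓ(w)=6; the 2 essential cells (i,j,r):

[(1, 3, 0), (4, 1, 0)]


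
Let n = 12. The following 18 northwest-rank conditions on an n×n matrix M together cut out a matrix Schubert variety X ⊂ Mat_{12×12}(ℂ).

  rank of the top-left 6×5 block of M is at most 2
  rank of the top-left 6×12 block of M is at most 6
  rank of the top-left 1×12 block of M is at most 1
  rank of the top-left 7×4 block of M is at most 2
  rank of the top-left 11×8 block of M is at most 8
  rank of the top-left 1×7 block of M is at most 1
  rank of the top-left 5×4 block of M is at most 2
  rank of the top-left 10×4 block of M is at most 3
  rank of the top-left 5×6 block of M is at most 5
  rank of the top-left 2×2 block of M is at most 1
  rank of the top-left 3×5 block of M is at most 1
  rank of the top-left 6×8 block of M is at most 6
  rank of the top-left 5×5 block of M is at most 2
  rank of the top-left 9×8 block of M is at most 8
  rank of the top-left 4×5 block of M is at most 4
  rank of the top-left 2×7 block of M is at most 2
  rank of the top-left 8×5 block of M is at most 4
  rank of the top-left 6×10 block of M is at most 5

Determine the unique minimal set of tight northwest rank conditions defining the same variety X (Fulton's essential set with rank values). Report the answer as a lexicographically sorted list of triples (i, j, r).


Propagating the 18 rank bounds to every northwest block:

  1, 1, 1, 1, 1, 1, 1, 1, 1, 1, 1, 1
  1, 1, 1, 1, 1, 2, 2, 2, 2, 2, 2, 2
  1, 1, 1, 1, 1, 2, 3, 3, 3, 3, 3, 3
  1, 2, 2, 2, 2, 3, 4, 4, 4, 4, 4, 4
  1, 2, 2, 2, 2, 3, 4, 5, 5, 5, 5, 5
  1, 2, 2, 2, 2, 3, 4, 5, 5, 5, 6, 6
  1, 2, 2, 2, 3, 4, 5, 6, 6, 6, 7, 7
  1, 2, 3, 3, 4, 5, 6, 7, 7, 7, 8, 8
  1, 2, 3, 3, 4, 5, 6, 7, 8, 8, 9, 9
  1, 2, 3, 3, 4, 5, 6, 7, 8, 9, 10, 10
  1, 2, 3, 4, 5, 6, 7, 8, 9, 10, 11, 11
  1, 2, 3, 4, 5, 6, 7, 8, 9, 10, 11, 12

reading off 1-entries of Δ²R: w = (1, 6, 7, 2, 8, 11, 5, 3, 9, 10, 4, 12).

D(w) has 20 cells with 5 SE-corners; essential set:

[(3, 5, 1), (6, 5, 2), (6, 10, 5), (7, 4, 2), (10, 4, 3)]


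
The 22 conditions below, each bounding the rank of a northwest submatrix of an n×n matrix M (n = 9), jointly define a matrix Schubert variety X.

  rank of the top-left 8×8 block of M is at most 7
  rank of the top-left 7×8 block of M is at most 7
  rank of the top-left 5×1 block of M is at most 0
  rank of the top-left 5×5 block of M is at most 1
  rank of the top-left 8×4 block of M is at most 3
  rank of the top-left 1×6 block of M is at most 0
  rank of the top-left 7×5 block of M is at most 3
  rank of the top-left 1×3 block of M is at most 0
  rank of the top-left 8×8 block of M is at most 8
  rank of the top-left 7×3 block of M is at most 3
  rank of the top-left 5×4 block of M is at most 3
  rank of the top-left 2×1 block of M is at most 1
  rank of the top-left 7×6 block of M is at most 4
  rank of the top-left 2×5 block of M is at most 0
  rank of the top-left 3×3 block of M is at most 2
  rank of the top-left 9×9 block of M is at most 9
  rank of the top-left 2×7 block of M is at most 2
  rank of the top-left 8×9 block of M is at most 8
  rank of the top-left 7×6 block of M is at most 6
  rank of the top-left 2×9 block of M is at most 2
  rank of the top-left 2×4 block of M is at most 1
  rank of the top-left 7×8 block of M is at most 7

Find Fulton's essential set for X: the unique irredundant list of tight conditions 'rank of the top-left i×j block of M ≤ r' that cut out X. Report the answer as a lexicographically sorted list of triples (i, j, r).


Reconstructing r_w from the 22 given conditions:

  R[1]: 0 | 0 | 0 | 0 | 0 | 0 | 1 | 1 | 1
  R[2]: 0 | 0 | 0 | 0 | 0 | 1 | 2 | 2 | 2
  R[3]: 0 | 1 | 1 | 1 | 1 | 2 | 3 | 3 | 3
  R[4]: 0 | 1 | 1 | 1 | 1 | 2 | 3 | 4 | 4
  R[5]: 0 | 1 | 1 | 1 | 1 | 2 | 3 | 4 | 5
  R[6]: 1 | 2 | 2 | 2 | 2 | 3 | 4 | 5 | 6
  R[7]: 1 | 2 | 3 | 3 | 3 | 4 | 5 | 6 | 7
  R[8]: 1 | 2 | 3 | 3 | 4 | 5 | 6 | 7 | 8
  R[9]: 1 | 2 | 3 | 4 | 5 | 6 | 7 | 8 | 9

hence w(1..9) = (7, 6, 2, 8, 9, 1, 3, 5, 4).

D(w) has 21 cells with 5 SE-corners; essential set:

[(1, 6, 0), (2, 5, 0), (5, 1, 0), (5, 5, 1), (8, 4, 3)]


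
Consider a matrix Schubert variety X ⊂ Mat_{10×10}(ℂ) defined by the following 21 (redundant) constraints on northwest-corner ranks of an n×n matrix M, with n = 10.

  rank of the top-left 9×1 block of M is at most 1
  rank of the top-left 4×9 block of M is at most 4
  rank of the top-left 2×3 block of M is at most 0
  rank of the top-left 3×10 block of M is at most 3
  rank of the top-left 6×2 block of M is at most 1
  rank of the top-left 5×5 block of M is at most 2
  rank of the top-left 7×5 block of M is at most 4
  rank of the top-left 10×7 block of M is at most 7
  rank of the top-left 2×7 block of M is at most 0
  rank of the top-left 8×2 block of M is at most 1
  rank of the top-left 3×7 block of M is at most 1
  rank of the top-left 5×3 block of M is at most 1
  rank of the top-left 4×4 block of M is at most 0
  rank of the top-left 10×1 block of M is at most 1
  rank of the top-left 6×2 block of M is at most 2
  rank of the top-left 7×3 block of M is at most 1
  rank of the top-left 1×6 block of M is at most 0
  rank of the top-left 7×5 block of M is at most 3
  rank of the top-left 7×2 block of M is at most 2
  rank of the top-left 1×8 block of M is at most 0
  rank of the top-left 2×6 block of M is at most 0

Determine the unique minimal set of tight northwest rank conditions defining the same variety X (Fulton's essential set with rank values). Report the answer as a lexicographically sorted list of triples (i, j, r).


The tightest implied rank at each (i,j), from the 21 conditions:

  R[1]: 0 | 0 | 0 | 0 | 0 | 0 | 0 | 0 | 1 | 1
  R[2]: 0 | 0 | 0 | 0 | 0 | 0 | 0 | 1 | 2 | 2
  R[3]: 0 | 0 | 0 | 0 | 1 | 1 | 1 | 2 | 3 | 3
  R[4]: 0 | 0 | 0 | 0 | 1 | 2 | 2 | 3 | 4 | 4
  R[5]: 1 | 1 | 1 | 1 | 2 | 3 | 3 | 4 | 5 | 5
  R[6]: 1 | 1 | 1 | 2 | 3 | 4 | 4 | 5 | 6 | 6
  R[7]: 1 | 1 | 1 | 2 | 3 | 4 | 5 | 6 | 7 | 7
  R[8]: 1 | 1 | 2 | 3 | 4 | 5 | 6 | 7 | 8 | 8
  R[9]: 1 | 2 | 3 | 4 | 5 | 6 | 7 | 8 | 9 | 9
  R[10]: 1 | 2 | 3 | 4 | 5 | 6 | 7 | 8 | 9 | 10

reading off 1-entries of Δ²R: w = (9, 8, 5, 6, 1, 4, 7, 3, 2, 10).

Rothe diagram D(w) (28 cells), 5 SE-corners (essential conditions):

[(1, 8, 0), (2, 7, 0), (4, 4, 0), (7, 3, 1), (8, 2, 1)]


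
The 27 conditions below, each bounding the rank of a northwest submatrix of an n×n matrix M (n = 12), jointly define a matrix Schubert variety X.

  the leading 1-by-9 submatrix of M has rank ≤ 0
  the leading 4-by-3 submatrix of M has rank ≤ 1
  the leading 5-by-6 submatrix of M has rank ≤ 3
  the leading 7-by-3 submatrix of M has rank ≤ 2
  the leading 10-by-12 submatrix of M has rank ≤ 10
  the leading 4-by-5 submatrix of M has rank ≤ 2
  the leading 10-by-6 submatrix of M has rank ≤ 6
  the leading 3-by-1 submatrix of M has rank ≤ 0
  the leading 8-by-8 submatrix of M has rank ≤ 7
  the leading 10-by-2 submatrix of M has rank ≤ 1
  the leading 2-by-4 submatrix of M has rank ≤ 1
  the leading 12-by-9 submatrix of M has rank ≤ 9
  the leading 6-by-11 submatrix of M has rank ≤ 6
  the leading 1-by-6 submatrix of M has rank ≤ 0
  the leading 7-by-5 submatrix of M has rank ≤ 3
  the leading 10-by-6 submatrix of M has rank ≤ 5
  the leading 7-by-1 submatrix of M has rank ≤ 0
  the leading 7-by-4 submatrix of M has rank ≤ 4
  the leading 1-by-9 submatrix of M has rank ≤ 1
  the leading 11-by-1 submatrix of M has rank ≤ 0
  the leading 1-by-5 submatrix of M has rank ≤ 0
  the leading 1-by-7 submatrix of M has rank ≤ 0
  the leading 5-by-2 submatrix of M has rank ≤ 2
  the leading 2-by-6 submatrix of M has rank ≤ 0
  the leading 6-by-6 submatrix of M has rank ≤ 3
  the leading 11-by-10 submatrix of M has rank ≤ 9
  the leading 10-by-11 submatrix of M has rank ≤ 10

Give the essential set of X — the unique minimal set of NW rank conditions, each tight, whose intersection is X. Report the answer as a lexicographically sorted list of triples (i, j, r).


The tightest implied rank at each (i,j), from the 27 conditions:

  R[1]: 0, 0, 0, 0, 0, 0, 0, 0, 0, 1, 1, 1
  R[2]: 0, 0, 0, 0, 0, 0, 1, 1, 1, 2, 2, 2
  R[3]: 0, 1, 1, 1, 1, 1, 2, 2, 2, 3, 3, 3
  R[4]: 0, 1, 1, 2, 2, 2, 3, 3, 3, 4, 4, 4
  R[5]: 0, 1, 2, 3, 3, 3, 4, 4, 4, 5, 5, 5
  R[6]: 0, 1, 2, 3, 3, 3, 4, 5, 5, 6, 6, 6
  R[7]: 0, 1, 2, 3, 3, 4, 5, 6, 6, 7, 7, 7
  R[8]: 0, 1, 2, 3, 4, 5, 6, 7, 7, 8, 8, 8
  R[9]: 0, 1, 2, 3, 4, 5, 6, 7, 8, 9, 9, 9
  R[10]: 0, 1, 2, 3, 4, 5, 6, 7, 8, 9, 10, 10
  R[11]: 0, 1, 2, 3, 4, 5, 6, 7, 8, 9, 10, 11
  R[12]: 1, 2, 3, 4, 5, 6, 7, 8, 9, 10, 11, 12

giving w = (10, 7, 2, 4, 3, 8, 6, 5, 9, 11, 12, 1) via Δ²R.

Rothe diagram D(w) (28 cells), 6 SE-corners (essential conditions):

[(1, 9, 0), (2, 6, 0), (4, 3, 1), (6, 6, 3), (7, 5, 3), (11, 1, 0)]


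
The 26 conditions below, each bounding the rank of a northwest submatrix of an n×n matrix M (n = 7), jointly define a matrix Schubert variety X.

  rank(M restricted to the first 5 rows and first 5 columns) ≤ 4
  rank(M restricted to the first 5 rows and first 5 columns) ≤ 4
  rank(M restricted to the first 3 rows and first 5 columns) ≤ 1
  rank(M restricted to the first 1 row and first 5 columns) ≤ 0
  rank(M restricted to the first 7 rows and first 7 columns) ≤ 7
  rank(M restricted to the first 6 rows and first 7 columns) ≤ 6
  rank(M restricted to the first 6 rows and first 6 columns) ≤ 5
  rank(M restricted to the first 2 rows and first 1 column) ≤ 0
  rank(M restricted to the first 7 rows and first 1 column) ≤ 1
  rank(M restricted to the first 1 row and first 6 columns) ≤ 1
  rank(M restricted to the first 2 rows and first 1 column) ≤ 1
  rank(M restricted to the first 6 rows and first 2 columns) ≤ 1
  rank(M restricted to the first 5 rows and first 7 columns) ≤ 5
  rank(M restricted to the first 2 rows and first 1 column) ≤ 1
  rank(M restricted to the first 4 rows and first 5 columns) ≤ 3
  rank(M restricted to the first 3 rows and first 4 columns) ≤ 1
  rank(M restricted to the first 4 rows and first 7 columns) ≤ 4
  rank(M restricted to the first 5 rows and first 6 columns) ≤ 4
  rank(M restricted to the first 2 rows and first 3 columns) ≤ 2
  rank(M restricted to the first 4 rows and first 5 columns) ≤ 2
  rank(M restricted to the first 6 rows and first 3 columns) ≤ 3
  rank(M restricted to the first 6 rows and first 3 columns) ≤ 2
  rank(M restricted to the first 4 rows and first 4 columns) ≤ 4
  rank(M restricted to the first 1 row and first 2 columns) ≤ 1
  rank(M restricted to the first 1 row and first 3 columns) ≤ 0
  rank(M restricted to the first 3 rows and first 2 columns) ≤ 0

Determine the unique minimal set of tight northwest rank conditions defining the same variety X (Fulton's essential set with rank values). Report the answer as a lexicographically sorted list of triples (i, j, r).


Rank table r_w(7×7) implied by the 26 constraints:

  i=1: 0 0 0 0 0 1 1
  i=2: 0 0 1 1 1 2 2
  i=3: 0 0 1 1 1 2 3
  i=4: 1 1 2 2 2 3 4
  i=5: 1 1 2 3 3 4 5
  i=6: 1 1 2 3 4 5 6
  i=7: 1 2 3 4 5 6 7

the unique w with this rank table is (6, 3, 7, 1, 4, 5, 2).

Rothe diagram D(w) (13 cells), 4 SE-corners (essential conditions):

[(1, 5, 0), (3, 2, 0), (3, 5, 1), (6, 2, 1)]


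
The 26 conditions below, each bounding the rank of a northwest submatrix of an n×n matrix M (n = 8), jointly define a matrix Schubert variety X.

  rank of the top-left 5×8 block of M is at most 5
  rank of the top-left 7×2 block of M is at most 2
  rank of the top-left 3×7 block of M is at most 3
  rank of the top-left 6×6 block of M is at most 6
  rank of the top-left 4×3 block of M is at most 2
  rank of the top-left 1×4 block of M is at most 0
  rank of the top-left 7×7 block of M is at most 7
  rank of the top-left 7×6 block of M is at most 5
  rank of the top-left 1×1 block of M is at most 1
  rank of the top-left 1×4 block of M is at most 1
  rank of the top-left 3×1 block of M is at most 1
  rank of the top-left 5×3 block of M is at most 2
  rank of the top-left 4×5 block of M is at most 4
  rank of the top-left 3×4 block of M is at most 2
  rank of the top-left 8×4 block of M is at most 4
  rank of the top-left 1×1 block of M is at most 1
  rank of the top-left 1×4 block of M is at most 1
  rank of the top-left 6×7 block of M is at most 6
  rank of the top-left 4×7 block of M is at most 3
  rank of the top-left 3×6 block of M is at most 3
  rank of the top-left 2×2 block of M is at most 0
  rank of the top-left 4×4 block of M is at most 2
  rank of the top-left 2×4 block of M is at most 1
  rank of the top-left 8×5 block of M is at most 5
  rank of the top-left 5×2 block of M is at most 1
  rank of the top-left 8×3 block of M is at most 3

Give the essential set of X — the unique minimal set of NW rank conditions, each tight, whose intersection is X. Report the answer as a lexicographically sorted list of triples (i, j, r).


Recovering R(i,j) via the rank-extension bound from the 26 conditions:

  R[1]: 0 0 0 0 1 1 1 1
  R[2]: 0 0 1 1 2 2 2 2
  R[3]: 1 1 2 2 3 3 3 3
  R[4]: 1 1 2 2 3 3 3 4
  R[5]: 1 1 2 3 4 4 4 5
  R[6]: 1 2 3 4 5 5 5 6
  R[7]: 1 2 3 4 5 5 6 7
  R[8]: 1 2 3 4 5 6 7 8

giving w = (5, 3, 1, 8, 4, 2, 7, 6) via Δ²R.

|D(w)|=12, |Ess(w)|=6:

[(1, 4, 0), (2, 2, 0), (4, 4, 2), (4, 7, 3), (5, 2, 1), (7, 6, 5)]


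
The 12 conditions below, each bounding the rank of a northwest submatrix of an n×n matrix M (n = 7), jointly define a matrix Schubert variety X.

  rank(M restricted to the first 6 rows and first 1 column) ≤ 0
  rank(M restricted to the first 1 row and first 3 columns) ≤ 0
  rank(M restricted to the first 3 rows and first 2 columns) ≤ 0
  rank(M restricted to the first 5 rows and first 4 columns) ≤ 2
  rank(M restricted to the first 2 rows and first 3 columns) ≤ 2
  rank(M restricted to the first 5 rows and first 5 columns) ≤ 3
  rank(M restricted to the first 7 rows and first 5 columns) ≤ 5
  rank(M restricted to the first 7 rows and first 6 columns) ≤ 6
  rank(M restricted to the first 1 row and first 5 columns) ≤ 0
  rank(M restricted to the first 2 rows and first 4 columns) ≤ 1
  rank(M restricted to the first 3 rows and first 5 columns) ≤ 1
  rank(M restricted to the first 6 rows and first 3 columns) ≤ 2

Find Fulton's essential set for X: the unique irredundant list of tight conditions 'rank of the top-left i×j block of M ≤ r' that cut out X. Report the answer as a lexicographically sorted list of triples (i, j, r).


Rank table r_w(7×7) implied by the 12 constraints:

  R[1]: 0, 0, 0, 0, 0, 1, 1
  R[2]: 0, 0, 1, 1, 1, 2, 2
  R[3]: 0, 0, 1, 1, 1, 2, 3
  R[4]: 0, 1, 2, 2, 2, 3, 4
  R[5]: 0, 1, 2, 2, 3, 4, 5
  R[6]: 0, 1, 2, 3, 4, 5, 6
  R[7]: 1, 2, 3, 4, 5, 6, 7

so w = (6, 3, 7, 2, 5, 4, 1).

5 SE-corners of the 15-cell Rothe diagram give Ess(w):

[(1, 5, 0), (3, 2, 0), (3, 5, 1), (5, 4, 2), (6, 1, 0)]
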